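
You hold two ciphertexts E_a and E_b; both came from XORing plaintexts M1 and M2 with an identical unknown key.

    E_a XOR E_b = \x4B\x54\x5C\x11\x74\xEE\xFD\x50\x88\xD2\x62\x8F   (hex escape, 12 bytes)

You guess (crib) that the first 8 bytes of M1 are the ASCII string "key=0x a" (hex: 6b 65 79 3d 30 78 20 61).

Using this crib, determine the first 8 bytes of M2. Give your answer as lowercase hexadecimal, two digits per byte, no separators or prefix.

2031252c4496dd31

Since E_a ⊕ E_b = M1 ⊕ M2, XORing with the guessed M1 bytes yields the corresponding M2 bytes: M2 = (E_a ⊕ E_b) ⊕ M1.
byte 0: 4b ⊕ 6b = 20
byte 1: 54 ⊕ 65 = 31
byte 2: 5c ⊕ 79 = 25
byte 3: 11 ⊕ 3d = 2c
byte 4: 74 ⊕ 30 = 44
byte 5: ee ⊕ 78 = 96
byte 6: fd ⊕ 20 = dd
byte 7: 50 ⊕ 61 = 31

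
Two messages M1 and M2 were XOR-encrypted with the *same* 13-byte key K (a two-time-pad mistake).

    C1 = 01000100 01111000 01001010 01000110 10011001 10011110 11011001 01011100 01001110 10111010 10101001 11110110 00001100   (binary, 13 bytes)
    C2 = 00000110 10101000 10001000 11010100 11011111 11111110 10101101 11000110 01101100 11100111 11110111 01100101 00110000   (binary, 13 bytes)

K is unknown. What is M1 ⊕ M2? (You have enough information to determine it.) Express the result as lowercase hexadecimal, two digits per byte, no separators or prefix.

C1 ⊕ C2 = (M1 ⊕ K) ⊕ (M2 ⊕ K) = M1 ⊕ M2 — the shared key cancels under XOR.
44 ^ 06 = 42
78 ^ a8 = d0
4a ^ 88 = c2
46 ^ d4 = 92
99 ^ df = 46
9e ^ fe = 60
d9 ^ ad = 74
5c ^ c6 = 9a
4e ^ 6c = 22
ba ^ e7 = 5d
a9 ^ f7 = 5e
f6 ^ 65 = 93
0c ^ 30 = 3c

42d0c2924660749a225d5e933c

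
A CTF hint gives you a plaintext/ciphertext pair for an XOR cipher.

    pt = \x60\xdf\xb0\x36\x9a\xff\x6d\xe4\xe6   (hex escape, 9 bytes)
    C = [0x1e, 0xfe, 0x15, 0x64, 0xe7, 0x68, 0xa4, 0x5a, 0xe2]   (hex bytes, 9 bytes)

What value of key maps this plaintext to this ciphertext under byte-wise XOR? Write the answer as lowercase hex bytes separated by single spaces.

7e 21 a5 52 7d 97 c9 be 04

Since C = pt ⊕ key, XORing both sides with pt gives key = pt ⊕ C.
60 ⊕ 1e = 7e
df ⊕ fe = 21
b0 ⊕ 15 = a5
36 ⊕ 64 = 52
9a ⊕ e7 = 7d
ff ⊕ 68 = 97
6d ⊕ a4 = c9
e4 ⊕ 5a = be
e6 ⊕ e2 = 04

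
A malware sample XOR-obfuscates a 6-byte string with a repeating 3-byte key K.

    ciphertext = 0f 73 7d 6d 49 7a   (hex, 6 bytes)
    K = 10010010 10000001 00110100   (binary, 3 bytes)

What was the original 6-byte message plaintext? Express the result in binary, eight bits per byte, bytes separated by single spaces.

The 3-byte key repeats, so the effective keystream is 92 81 34 92 81 34.
byte 0:  15 ^ 146 = 157
byte 1: 115 ^ 129 = 242
byte 2: 125 ^  52 =  73
byte 3: 109 ^ 146 = 255
byte 4:  73 ^ 129 = 200
byte 5: 122 ^  52 =  78

10011101 11110010 01001001 11111111 11001000 01001110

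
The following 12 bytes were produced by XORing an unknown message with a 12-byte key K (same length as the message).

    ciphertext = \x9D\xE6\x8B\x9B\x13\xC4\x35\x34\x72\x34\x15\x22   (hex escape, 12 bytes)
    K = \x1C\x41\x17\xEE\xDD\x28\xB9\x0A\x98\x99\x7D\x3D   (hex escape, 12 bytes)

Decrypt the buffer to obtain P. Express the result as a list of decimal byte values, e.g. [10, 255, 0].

[129, 167, 156, 117, 206, 236, 140, 62, 234, 173, 104, 31]

XOR is its own inverse, so applying the key byte-wise gives the result directly.
9d ^ 1c = 81
e6 ^ 41 = a7
8b ^ 17 = 9c
9b ^ ee = 75
13 ^ dd = ce
c4 ^ 28 = ec
35 ^ b9 = 8c
34 ^ 0a = 3e
72 ^ 98 = ea
34 ^ 99 = ad
15 ^ 7d = 68
22 ^ 3d = 1f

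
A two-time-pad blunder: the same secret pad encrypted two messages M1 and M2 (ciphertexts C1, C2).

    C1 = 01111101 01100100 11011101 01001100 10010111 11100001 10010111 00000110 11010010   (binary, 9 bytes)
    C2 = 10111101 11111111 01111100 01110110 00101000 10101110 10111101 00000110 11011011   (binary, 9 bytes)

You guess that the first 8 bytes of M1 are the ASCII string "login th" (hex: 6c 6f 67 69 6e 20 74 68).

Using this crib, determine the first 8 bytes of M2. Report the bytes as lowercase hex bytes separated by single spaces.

First, C1 ⊕ C2 = (M1 ⊕ K) ⊕ (M2 ⊕ K) = M1 ⊕ M2, so the key drops out. Then M2 = (M1 ⊕ M2) ⊕ M1 over the first 8 bytes.
byte 0: (7d XOR bd) XOR 6c = c0 XOR 6c = ac
byte 1: (64 XOR ff) XOR 6f = 9b XOR 6f = f4
byte 2: (dd XOR 7c) XOR 67 = a1 XOR 67 = c6
byte 3: (4c XOR 76) XOR 69 = 3a XOR 69 = 53
byte 4: (97 XOR 28) XOR 6e = bf XOR 6e = d1
byte 5: (e1 XOR ae) XOR 20 = 4f XOR 20 = 6f
byte 6: (97 XOR bd) XOR 74 = 2a XOR 74 = 5e
byte 7: (06 XOR 06) XOR 68 = 00 XOR 68 = 68

ac f4 c6 53 d1 6f 5e 68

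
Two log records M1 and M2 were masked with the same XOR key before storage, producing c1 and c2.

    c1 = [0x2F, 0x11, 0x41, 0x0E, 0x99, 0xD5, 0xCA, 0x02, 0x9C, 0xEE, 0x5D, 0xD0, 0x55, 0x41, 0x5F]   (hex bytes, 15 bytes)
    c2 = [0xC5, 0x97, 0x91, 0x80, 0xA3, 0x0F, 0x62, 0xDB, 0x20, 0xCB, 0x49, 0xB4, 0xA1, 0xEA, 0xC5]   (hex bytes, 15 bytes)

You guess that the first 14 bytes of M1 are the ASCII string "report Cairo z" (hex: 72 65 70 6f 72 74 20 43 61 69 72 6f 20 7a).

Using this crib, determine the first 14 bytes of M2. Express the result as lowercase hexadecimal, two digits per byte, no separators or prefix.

First, c1 ⊕ c2 = (M1 ⊕ K) ⊕ (M2 ⊕ K) = M1 ⊕ M2, so the key drops out. Then M2 = (M1 ⊕ M2) ⊕ M1 over the first 14 bytes.
byte 0: (2f ^ c5) ^ 72 = ea ^ 72 = 98
byte 1: (11 ^ 97) ^ 65 = 86 ^ 65 = e3
byte 2: (41 ^ 91) ^ 70 = d0 ^ 70 = a0
byte 3: (0e ^ 80) ^ 6f = 8e ^ 6f = e1
byte 4: (99 ^ a3) ^ 72 = 3a ^ 72 = 48
byte 5: (d5 ^ 0f) ^ 74 = da ^ 74 = ae
byte 6: (ca ^ 62) ^ 20 = a8 ^ 20 = 88
byte 7: (02 ^ db) ^ 43 = d9 ^ 43 = 9a
byte 8: (9c ^ 20) ^ 61 = bc ^ 61 = dd
byte 9: (ee ^ cb) ^ 69 = 25 ^ 69 = 4c
byte 10: (5d ^ 49) ^ 72 = 14 ^ 72 = 66
byte 11: (d0 ^ b4) ^ 6f = 64 ^ 6f = 0b
byte 12: (55 ^ a1) ^ 20 = f4 ^ 20 = d4
byte 13: (41 ^ ea) ^ 7a = ab ^ 7a = d1

98e3a0e148ae889add4c660bd4d1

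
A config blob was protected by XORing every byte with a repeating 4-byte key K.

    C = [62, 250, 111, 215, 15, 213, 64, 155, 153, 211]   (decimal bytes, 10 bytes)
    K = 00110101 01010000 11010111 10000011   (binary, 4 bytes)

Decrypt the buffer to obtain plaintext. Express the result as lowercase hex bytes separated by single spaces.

0b aa b8 54 3a 85 97 18 ac 83

The 4-byte key repeats, so the effective keystream is 35 50 d7 83 35 50 d7 83 35 50.
byte 0: 3e xor 35 = 0b
byte 1: fa xor 50 = aa
byte 2: 6f xor d7 = b8
byte 3: d7 xor 83 = 54
byte 4: 0f xor 35 = 3a
byte 5: d5 xor 50 = 85
byte 6: 40 xor d7 = 97
byte 7: 9b xor 83 = 18
byte 8: 99 xor 35 = ac
byte 9: d3 xor 50 = 83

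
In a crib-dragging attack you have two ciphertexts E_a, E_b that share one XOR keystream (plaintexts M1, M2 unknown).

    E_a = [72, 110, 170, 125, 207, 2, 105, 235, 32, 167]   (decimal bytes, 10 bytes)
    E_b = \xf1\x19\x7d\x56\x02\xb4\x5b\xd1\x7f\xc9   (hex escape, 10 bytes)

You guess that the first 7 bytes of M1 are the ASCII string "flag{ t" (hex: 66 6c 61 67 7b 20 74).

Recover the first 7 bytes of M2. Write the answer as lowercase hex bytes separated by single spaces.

First, E_a ⊕ E_b = (M1 ⊕ K) ⊕ (M2 ⊕ K) = M1 ⊕ M2, so the key drops out. Then M2 = (M1 ⊕ M2) ⊕ M1 over the first 7 bytes.
byte 0: (48 XOR f1) XOR 66 = b9 XOR 66 = df
byte 1: (6e XOR 19) XOR 6c = 77 XOR 6c = 1b
byte 2: (aa XOR 7d) XOR 61 = d7 XOR 61 = b6
byte 3: (7d XOR 56) XOR 67 = 2b XOR 67 = 4c
byte 4: (cf XOR 02) XOR 7b = cd XOR 7b = b6
byte 5: (02 XOR b4) XOR 20 = b6 XOR 20 = 96
byte 6: (69 XOR 5b) XOR 74 = 32 XOR 74 = 46

df 1b b6 4c b6 96 46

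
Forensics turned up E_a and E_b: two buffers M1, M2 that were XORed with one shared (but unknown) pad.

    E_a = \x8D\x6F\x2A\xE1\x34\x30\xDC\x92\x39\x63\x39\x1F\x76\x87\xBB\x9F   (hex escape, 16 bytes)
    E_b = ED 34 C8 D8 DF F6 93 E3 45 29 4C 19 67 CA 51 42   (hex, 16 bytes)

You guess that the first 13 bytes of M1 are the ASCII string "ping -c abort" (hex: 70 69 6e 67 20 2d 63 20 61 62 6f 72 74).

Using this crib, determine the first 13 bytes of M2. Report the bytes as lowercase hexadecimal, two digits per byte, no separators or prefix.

10328c5ecbeb2c511d281a7465

First, E_a ⊕ E_b = (M1 ⊕ K) ⊕ (M2 ⊕ K) = M1 ⊕ M2, so the key drops out. Then M2 = (M1 ⊕ M2) ⊕ M1 over the first 13 bytes.
byte 0: (8d XOR ed) XOR 70 = 60 XOR 70 = 10
byte 1: (6f XOR 34) XOR 69 = 5b XOR 69 = 32
byte 2: (2a XOR c8) XOR 6e = e2 XOR 6e = 8c
byte 3: (e1 XOR d8) XOR 67 = 39 XOR 67 = 5e
byte 4: (34 XOR df) XOR 20 = eb XOR 20 = cb
byte 5: (30 XOR f6) XOR 2d = c6 XOR 2d = eb
byte 6: (dc XOR 93) XOR 63 = 4f XOR 63 = 2c
byte 7: (92 XOR e3) XOR 20 = 71 XOR 20 = 51
byte 8: (39 XOR 45) XOR 61 = 7c XOR 61 = 1d
byte 9: (63 XOR 29) XOR 62 = 4a XOR 62 = 28
byte 10: (39 XOR 4c) XOR 6f = 75 XOR 6f = 1a
byte 11: (1f XOR 19) XOR 72 = 06 XOR 72 = 74
byte 12: (76 XOR 67) XOR 74 = 11 XOR 74 = 65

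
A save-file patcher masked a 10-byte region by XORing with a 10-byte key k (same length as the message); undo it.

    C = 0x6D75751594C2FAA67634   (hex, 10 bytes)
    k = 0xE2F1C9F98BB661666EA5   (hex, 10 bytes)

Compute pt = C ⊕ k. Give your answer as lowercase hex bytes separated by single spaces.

8f 84 bc ec 1f 74 9b c0 18 91

109 XOR 226 = 143
117 XOR 241 = 132
117 XOR 201 = 188
 21 XOR 249 = 236
148 XOR 139 =  31
194 XOR 182 = 116
250 XOR  97 = 155
166 XOR 102 = 192
118 XOR 110 =  24
 52 XOR 165 = 145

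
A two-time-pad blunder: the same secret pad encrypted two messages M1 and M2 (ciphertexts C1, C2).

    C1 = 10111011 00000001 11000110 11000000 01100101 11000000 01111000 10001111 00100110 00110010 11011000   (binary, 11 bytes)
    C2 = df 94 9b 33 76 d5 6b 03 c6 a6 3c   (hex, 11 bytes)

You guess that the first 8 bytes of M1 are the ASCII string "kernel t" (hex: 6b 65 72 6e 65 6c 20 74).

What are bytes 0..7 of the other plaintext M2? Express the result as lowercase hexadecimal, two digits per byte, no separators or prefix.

First, C1 ⊕ C2 = (M1 ⊕ K) ⊕ (M2 ⊕ K) = M1 ⊕ M2, so the key drops out. Then M2 = (M1 ⊕ M2) ⊕ M1 over the first 8 bytes.
byte 0: (bb ⊕ df) ⊕ 6b = 64 ⊕ 6b = 0f
byte 1: (01 ⊕ 94) ⊕ 65 = 95 ⊕ 65 = f0
byte 2: (c6 ⊕ 9b) ⊕ 72 = 5d ⊕ 72 = 2f
byte 3: (c0 ⊕ 33) ⊕ 6e = f3 ⊕ 6e = 9d
byte 4: (65 ⊕ 76) ⊕ 65 = 13 ⊕ 65 = 76
byte 5: (c0 ⊕ d5) ⊕ 6c = 15 ⊕ 6c = 79
byte 6: (78 ⊕ 6b) ⊕ 20 = 13 ⊕ 20 = 33
byte 7: (8f ⊕ 03) ⊕ 74 = 8c ⊕ 74 = f8

0ff02f9d767933f8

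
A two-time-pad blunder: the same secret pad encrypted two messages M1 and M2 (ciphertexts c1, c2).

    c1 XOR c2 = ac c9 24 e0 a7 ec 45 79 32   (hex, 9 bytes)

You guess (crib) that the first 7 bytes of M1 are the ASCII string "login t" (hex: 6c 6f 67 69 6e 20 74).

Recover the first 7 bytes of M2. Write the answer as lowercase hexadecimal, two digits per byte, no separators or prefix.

c0a64389c9cc31

Since c1 ⊕ c2 = M1 ⊕ M2, XORing with the guessed M1 bytes yields the corresponding M2 bytes: M2 = (c1 ⊕ c2) ⊕ M1.
byte 0: ac XOR 6c = c0
byte 1: c9 XOR 6f = a6
byte 2: 24 XOR 67 = 43
byte 3: e0 XOR 69 = 89
byte 4: a7 XOR 6e = c9
byte 5: ec XOR 20 = cc
byte 6: 45 XOR 74 = 31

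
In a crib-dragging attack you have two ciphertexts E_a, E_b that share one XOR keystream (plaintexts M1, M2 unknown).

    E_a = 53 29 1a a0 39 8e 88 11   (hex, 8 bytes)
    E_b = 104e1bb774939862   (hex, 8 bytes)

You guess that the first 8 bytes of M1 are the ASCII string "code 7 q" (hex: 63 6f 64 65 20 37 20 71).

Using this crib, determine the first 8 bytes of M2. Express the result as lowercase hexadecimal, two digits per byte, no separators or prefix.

200865726d2a3002

First, E_a ⊕ E_b = (M1 ⊕ K) ⊕ (M2 ⊕ K) = M1 ⊕ M2, so the key drops out. Then M2 = (M1 ⊕ M2) ⊕ M1 over the first 8 bytes.
byte 0: (53 ⊕ 10) ⊕ 63 = 43 ⊕ 63 = 20
byte 1: (29 ⊕ 4e) ⊕ 6f = 67 ⊕ 6f = 08
byte 2: (1a ⊕ 1b) ⊕ 64 = 01 ⊕ 64 = 65
byte 3: (a0 ⊕ b7) ⊕ 65 = 17 ⊕ 65 = 72
byte 4: (39 ⊕ 74) ⊕ 20 = 4d ⊕ 20 = 6d
byte 5: (8e ⊕ 93) ⊕ 37 = 1d ⊕ 37 = 2a
byte 6: (88 ⊕ 98) ⊕ 20 = 10 ⊕ 20 = 30
byte 7: (11 ⊕ 62) ⊕ 71 = 73 ⊕ 71 = 02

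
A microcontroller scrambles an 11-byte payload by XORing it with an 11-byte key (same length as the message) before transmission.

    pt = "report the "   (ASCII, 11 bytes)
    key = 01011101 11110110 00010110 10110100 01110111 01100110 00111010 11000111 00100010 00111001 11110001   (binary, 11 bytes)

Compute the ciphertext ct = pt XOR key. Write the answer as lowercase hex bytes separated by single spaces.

XOR is its own inverse, so applying the key byte-wise gives the result directly.
114 ^  93 =  47
101 ^ 246 = 147
112 ^  22 = 102
111 ^ 180 = 219
114 ^ 119 =   5
116 ^ 102 =  18
 32 ^  58 =  26
116 ^ 199 = 179
104 ^  34 =  74
101 ^  57 =  92
 32 ^ 241 = 209

2f 93 66 db 05 12 1a b3 4a 5c d1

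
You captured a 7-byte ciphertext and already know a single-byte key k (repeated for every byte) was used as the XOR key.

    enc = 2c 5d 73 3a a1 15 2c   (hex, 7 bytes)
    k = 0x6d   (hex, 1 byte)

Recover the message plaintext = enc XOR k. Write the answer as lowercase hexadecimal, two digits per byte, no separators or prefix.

41301e57cc7841

The 1-byte key repeats, so the effective keystream is 6d 6d 6d 6d 6d 6d 6d.
byte 0: 2c XOR 6d = 41
byte 1: 5d XOR 6d = 30
byte 2: 73 XOR 6d = 1e
byte 3: 3a XOR 6d = 57
byte 4: a1 XOR 6d = cc
byte 5: 15 XOR 6d = 78
byte 6: 2c XOR 6d = 41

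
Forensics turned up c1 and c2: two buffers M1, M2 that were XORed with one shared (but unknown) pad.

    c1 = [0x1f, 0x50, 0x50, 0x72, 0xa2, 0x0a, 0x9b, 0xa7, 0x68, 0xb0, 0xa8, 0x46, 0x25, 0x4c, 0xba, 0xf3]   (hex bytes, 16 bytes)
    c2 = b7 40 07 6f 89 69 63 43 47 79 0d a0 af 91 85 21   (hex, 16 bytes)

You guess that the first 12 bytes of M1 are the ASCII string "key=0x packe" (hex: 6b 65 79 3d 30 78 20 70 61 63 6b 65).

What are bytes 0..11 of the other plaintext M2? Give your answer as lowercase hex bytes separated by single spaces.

First, c1 ⊕ c2 = (M1 ⊕ K) ⊕ (M2 ⊕ K) = M1 ⊕ M2, so the key drops out. Then M2 = (M1 ⊕ M2) ⊕ M1 over the first 12 bytes.
byte 0: (1f xor b7) xor 6b = a8 xor 6b = c3
byte 1: (50 xor 40) xor 65 = 10 xor 65 = 75
byte 2: (50 xor 07) xor 79 = 57 xor 79 = 2e
byte 3: (72 xor 6f) xor 3d = 1d xor 3d = 20
byte 4: (a2 xor 89) xor 30 = 2b xor 30 = 1b
byte 5: (0a xor 69) xor 78 = 63 xor 78 = 1b
byte 6: (9b xor 63) xor 20 = f8 xor 20 = d8
byte 7: (a7 xor 43) xor 70 = e4 xor 70 = 94
byte 8: (68 xor 47) xor 61 = 2f xor 61 = 4e
byte 9: (b0 xor 79) xor 63 = c9 xor 63 = aa
byte 10: (a8 xor 0d) xor 6b = a5 xor 6b = ce
byte 11: (46 xor a0) xor 65 = e6 xor 65 = 83

c3 75 2e 20 1b 1b d8 94 4e aa ce 83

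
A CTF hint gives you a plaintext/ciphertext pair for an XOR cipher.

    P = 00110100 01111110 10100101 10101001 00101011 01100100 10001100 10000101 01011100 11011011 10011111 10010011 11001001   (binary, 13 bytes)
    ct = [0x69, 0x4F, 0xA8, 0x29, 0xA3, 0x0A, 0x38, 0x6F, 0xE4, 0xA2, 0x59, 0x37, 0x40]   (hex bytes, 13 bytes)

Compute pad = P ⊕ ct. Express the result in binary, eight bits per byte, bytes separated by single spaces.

Since ct = P ⊕ pad, XORing both sides with P gives pad = P ⊕ ct.
00110100 xor 01101001 = 01011101
01111110 xor 01001111 = 00110001
10100101 xor 10101000 = 00001101
10101001 xor 00101001 = 10000000
00101011 xor 10100011 = 10001000
01100100 xor 00001010 = 01101110
10001100 xor 00111000 = 10110100
10000101 xor 01101111 = 11101010
01011100 xor 11100100 = 10111000
11011011 xor 10100010 = 01111001
10011111 xor 01011001 = 11000110
10010011 xor 00110111 = 10100100
11001001 xor 01000000 = 10001001

01011101 00110001 00001101 10000000 10001000 01101110 10110100 11101010 10111000 01111001 11000110 10100100 10001001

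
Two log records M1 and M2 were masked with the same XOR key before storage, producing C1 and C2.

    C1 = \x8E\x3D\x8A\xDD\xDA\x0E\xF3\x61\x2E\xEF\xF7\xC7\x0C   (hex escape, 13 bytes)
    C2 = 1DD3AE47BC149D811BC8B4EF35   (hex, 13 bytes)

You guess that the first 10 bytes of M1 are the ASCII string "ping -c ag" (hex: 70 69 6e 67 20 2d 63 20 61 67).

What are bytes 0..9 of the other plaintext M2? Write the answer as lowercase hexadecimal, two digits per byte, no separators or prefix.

e3874afd46370dc05440

First, C1 ⊕ C2 = (M1 ⊕ K) ⊕ (M2 ⊕ K) = M1 ⊕ M2, so the key drops out. Then M2 = (M1 ⊕ M2) ⊕ M1 over the first 10 bytes.
byte 0: (8e ^ 1d) ^ 70 = 93 ^ 70 = e3
byte 1: (3d ^ d3) ^ 69 = ee ^ 69 = 87
byte 2: (8a ^ ae) ^ 6e = 24 ^ 6e = 4a
byte 3: (dd ^ 47) ^ 67 = 9a ^ 67 = fd
byte 4: (da ^ bc) ^ 20 = 66 ^ 20 = 46
byte 5: (0e ^ 14) ^ 2d = 1a ^ 2d = 37
byte 6: (f3 ^ 9d) ^ 63 = 6e ^ 63 = 0d
byte 7: (61 ^ 81) ^ 20 = e0 ^ 20 = c0
byte 8: (2e ^ 1b) ^ 61 = 35 ^ 61 = 54
byte 9: (ef ^ c8) ^ 67 = 27 ^ 67 = 40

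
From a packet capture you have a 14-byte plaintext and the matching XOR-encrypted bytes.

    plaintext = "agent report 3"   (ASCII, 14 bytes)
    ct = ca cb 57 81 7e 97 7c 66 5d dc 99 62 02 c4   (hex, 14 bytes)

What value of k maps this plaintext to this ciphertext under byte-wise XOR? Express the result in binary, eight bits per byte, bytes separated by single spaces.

Since ct = plaintext ⊕ k, XORing both sides with plaintext gives k = plaintext ⊕ ct.
61 XOR ca = ab
67 XOR cb = ac
65 XOR 57 = 32
6e XOR 81 = ef
74 XOR 7e = 0a
20 XOR 97 = b7
72 XOR 7c = 0e
65 XOR 66 = 03
70 XOR 5d = 2d
6f XOR dc = b3
72 XOR 99 = eb
74 XOR 62 = 16
20 XOR 02 = 22
33 XOR c4 = f7

10101011 10101100 00110010 11101111 00001010 10110111 00001110 00000011 00101101 10110011 11101011 00010110 00100010 11110111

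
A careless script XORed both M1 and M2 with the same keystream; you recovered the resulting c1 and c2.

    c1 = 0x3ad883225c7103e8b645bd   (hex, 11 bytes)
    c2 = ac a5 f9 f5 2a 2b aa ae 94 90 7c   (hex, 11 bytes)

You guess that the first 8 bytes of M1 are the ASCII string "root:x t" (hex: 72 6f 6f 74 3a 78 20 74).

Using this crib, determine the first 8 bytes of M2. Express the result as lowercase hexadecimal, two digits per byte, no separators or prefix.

e41215a34c228932

First, c1 ⊕ c2 = (M1 ⊕ K) ⊕ (M2 ⊕ K) = M1 ⊕ M2, so the key drops out. Then M2 = (M1 ⊕ M2) ⊕ M1 over the first 8 bytes.
byte 0: (3a ^ ac) ^ 72 = 96 ^ 72 = e4
byte 1: (d8 ^ a5) ^ 6f = 7d ^ 6f = 12
byte 2: (83 ^ f9) ^ 6f = 7a ^ 6f = 15
byte 3: (22 ^ f5) ^ 74 = d7 ^ 74 = a3
byte 4: (5c ^ 2a) ^ 3a = 76 ^ 3a = 4c
byte 5: (71 ^ 2b) ^ 78 = 5a ^ 78 = 22
byte 6: (03 ^ aa) ^ 20 = a9 ^ 20 = 89
byte 7: (e8 ^ ae) ^ 74 = 46 ^ 74 = 32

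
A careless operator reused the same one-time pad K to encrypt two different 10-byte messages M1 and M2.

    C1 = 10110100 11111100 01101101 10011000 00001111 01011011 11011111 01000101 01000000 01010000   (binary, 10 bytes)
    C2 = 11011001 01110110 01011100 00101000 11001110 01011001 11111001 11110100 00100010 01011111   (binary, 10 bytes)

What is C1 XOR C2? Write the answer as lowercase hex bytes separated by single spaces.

6d 8a 31 b0 c1 02 26 b1 62 0f

C1 ⊕ C2 = (M1 ⊕ K) ⊕ (M2 ⊕ K) = M1 ⊕ M2 — the shared key cancels under XOR.
b4 xor d9 = 6d
fc xor 76 = 8a
6d xor 5c = 31
98 xor 28 = b0
0f xor ce = c1
5b xor 59 = 02
df xor f9 = 26
45 xor f4 = b1
40 xor 22 = 62
50 xor 5f = 0f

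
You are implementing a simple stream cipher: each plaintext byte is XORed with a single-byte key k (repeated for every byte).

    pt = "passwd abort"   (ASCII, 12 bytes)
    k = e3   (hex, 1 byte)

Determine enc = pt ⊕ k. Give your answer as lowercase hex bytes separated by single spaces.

93 82 90 90 94 87 c3 82 81 8c 91 97

The 1-byte key repeats, so the effective keystream is e3 e3 e3 e3 e3 e3 e3 e3 e3 e3 e3 e3.
byte 0: 01110000 xor 11100011 = 10010011
byte 1: 01100001 xor 11100011 = 10000010
byte 2: 01110011 xor 11100011 = 10010000
byte 3: 01110011 xor 11100011 = 10010000
byte 4: 01110111 xor 11100011 = 10010100
byte 5: 01100100 xor 11100011 = 10000111
byte 6: 00100000 xor 11100011 = 11000011
byte 7: 01100001 xor 11100011 = 10000010
byte 8: 01100010 xor 11100011 = 10000001
byte 9: 01101111 xor 11100011 = 10001100
byte 10: 01110010 xor 11100011 = 10010001
byte 11: 01110100 xor 11100011 = 10010111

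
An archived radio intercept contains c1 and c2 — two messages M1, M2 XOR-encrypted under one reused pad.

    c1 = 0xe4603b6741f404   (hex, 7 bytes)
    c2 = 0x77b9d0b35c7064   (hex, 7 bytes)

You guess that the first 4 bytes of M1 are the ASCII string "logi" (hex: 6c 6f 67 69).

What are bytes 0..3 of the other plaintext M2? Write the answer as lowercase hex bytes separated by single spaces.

ff b6 8c bd

First, c1 ⊕ c2 = (M1 ⊕ K) ⊕ (M2 ⊕ K) = M1 ⊕ M2, so the key drops out. Then M2 = (M1 ⊕ M2) ⊕ M1 over the first 4 bytes.
byte 0: (e4 XOR 77) XOR 6c = 93 XOR 6c = ff
byte 1: (60 XOR b9) XOR 6f = d9 XOR 6f = b6
byte 2: (3b XOR d0) XOR 67 = eb XOR 67 = 8c
byte 3: (67 XOR b3) XOR 69 = d4 XOR 69 = bd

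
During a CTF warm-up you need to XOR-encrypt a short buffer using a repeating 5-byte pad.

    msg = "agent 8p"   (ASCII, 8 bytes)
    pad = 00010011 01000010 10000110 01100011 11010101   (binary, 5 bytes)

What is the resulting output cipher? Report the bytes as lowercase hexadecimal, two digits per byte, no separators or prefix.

The 5-byte key repeats, so the effective keystream is 13 42 86 63 d5 13 42 86.
byte 0: 61 xor 13 = 72
byte 1: 67 xor 42 = 25
byte 2: 65 xor 86 = e3
byte 3: 6e xor 63 = 0d
byte 4: 74 xor d5 = a1
byte 5: 20 xor 13 = 33
byte 6: 38 xor 42 = 7a
byte 7: 70 xor 86 = f6

7225e30da1337af6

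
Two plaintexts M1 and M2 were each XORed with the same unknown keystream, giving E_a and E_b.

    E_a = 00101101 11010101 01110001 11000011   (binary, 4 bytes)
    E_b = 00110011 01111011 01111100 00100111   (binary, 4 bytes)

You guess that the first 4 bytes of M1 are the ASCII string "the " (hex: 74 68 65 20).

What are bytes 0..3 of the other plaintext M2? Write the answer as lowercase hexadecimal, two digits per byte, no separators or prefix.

6ac668c4

First, E_a ⊕ E_b = (M1 ⊕ K) ⊕ (M2 ⊕ K) = M1 ⊕ M2, so the key drops out. Then M2 = (M1 ⊕ M2) ⊕ M1 over the first 4 bytes.
byte 0: (2d ^ 33) ^ 74 = 1e ^ 74 = 6a
byte 1: (d5 ^ 7b) ^ 68 = ae ^ 68 = c6
byte 2: (71 ^ 7c) ^ 65 = 0d ^ 65 = 68
byte 3: (c3 ^ 27) ^ 20 = e4 ^ 20 = c4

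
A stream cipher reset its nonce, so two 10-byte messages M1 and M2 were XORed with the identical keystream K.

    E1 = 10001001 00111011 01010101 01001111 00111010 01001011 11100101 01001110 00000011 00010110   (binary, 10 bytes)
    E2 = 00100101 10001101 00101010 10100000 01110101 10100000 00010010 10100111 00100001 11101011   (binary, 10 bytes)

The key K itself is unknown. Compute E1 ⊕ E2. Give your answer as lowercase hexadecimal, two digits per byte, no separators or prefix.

acb67fef4febf7e922fd

E1 ⊕ E2 = (M1 ⊕ K) ⊕ (M2 ⊕ K) = M1 ⊕ M2 — the shared key cancels under XOR.
byte 0: 137 xor  37 = 172
byte 1:  59 xor 141 = 182
byte 2:  85 xor  42 = 127
byte 3:  79 xor 160 = 239
byte 4:  58 xor 117 =  79
byte 5:  75 xor 160 = 235
byte 6: 229 xor  18 = 247
byte 7:  78 xor 167 = 233
byte 8:   3 xor  33 =  34
byte 9:  22 xor 235 = 253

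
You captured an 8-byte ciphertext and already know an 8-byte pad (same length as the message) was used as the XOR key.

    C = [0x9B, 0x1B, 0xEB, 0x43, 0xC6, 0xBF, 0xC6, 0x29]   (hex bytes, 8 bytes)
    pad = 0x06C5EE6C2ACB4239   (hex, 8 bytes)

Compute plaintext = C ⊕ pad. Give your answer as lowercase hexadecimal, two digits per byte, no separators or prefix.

9dde052fec748410

9b XOR 06 = 9d
1b XOR c5 = de
eb XOR ee = 05
43 XOR 6c = 2f
c6 XOR 2a = ec
bf XOR cb = 74
c6 XOR 42 = 84
29 XOR 39 = 10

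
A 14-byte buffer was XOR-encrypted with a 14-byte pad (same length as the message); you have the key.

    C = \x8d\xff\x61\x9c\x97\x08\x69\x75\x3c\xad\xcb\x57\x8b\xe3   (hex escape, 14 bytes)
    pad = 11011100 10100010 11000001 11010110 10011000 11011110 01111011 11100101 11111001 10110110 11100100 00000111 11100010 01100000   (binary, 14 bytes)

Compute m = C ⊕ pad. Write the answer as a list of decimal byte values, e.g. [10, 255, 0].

XOR is its own inverse, so applying the key byte-wise gives the result directly.
141 ^ 220 =  81
255 ^ 162 =  93
 97 ^ 193 = 160
156 ^ 214 =  74
151 ^ 152 =  15
  8 ^ 222 = 214
105 ^ 123 =  18
117 ^ 229 = 144
 60 ^ 249 = 197
173 ^ 182 =  27
203 ^ 228 =  47
 87 ^   7 =  80
139 ^ 226 = 105
227 ^  96 = 131

[81, 93, 160, 74, 15, 214, 18, 144, 197, 27, 47, 80, 105, 131]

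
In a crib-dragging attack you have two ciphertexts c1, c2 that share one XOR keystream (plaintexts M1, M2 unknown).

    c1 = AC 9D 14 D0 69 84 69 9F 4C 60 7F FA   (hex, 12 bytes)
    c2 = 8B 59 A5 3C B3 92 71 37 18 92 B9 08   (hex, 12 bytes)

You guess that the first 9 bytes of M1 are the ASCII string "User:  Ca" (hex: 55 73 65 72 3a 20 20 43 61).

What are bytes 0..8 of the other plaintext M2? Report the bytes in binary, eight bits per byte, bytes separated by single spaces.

First, c1 ⊕ c2 = (M1 ⊕ K) ⊕ (M2 ⊕ K) = M1 ⊕ M2, so the key drops out. Then M2 = (M1 ⊕ M2) ⊕ M1 over the first 9 bytes.
byte 0: (ac xor 8b) xor 55 = 27 xor 55 = 72
byte 1: (9d xor 59) xor 73 = c4 xor 73 = b7
byte 2: (14 xor a5) xor 65 = b1 xor 65 = d4
byte 3: (d0 xor 3c) xor 72 = ec xor 72 = 9e
byte 4: (69 xor b3) xor 3a = da xor 3a = e0
byte 5: (84 xor 92) xor 20 = 16 xor 20 = 36
byte 6: (69 xor 71) xor 20 = 18 xor 20 = 38
byte 7: (9f xor 37) xor 43 = a8 xor 43 = eb
byte 8: (4c xor 18) xor 61 = 54 xor 61 = 35

01110010 10110111 11010100 10011110 11100000 00110110 00111000 11101011 00110101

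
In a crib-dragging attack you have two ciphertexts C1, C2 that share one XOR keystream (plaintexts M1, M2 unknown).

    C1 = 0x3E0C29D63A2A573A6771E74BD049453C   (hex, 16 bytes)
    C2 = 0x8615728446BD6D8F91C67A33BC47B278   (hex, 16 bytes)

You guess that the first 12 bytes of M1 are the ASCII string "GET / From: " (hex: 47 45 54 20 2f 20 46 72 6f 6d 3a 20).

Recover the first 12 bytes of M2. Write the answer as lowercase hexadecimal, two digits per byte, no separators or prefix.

First, C1 ⊕ C2 = (M1 ⊕ K) ⊕ (M2 ⊕ K) = M1 ⊕ M2, so the key drops out. Then M2 = (M1 ⊕ M2) ⊕ M1 over the first 12 bytes.
byte 0: (3e XOR 86) XOR 47 = b8 XOR 47 = ff
byte 1: (0c XOR 15) XOR 45 = 19 XOR 45 = 5c
byte 2: (29 XOR 72) XOR 54 = 5b XOR 54 = 0f
byte 3: (d6 XOR 84) XOR 20 = 52 XOR 20 = 72
byte 4: (3a XOR 46) XOR 2f = 7c XOR 2f = 53
byte 5: (2a XOR bd) XOR 20 = 97 XOR 20 = b7
byte 6: (57 XOR 6d) XOR 46 = 3a XOR 46 = 7c
byte 7: (3a XOR 8f) XOR 72 = b5 XOR 72 = c7
byte 8: (67 XOR 91) XOR 6f = f6 XOR 6f = 99
byte 9: (71 XOR c6) XOR 6d = b7 XOR 6d = da
byte 10: (e7 XOR 7a) XOR 3a = 9d XOR 3a = a7
byte 11: (4b XOR 33) XOR 20 = 78 XOR 20 = 58

ff5c0f7253b77cc799daa758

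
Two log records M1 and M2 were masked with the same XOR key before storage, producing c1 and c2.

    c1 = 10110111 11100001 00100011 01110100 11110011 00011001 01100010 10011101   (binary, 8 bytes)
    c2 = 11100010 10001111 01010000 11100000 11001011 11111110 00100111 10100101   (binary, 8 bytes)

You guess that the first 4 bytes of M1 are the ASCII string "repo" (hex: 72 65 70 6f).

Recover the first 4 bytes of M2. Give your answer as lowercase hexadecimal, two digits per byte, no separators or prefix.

First, c1 ⊕ c2 = (M1 ⊕ K) ⊕ (M2 ⊕ K) = M1 ⊕ M2, so the key drops out. Then M2 = (M1 ⊕ M2) ⊕ M1 over the first 4 bytes.
byte 0: (b7 ^ e2) ^ 72 = 55 ^ 72 = 27
byte 1: (e1 ^ 8f) ^ 65 = 6e ^ 65 = 0b
byte 2: (23 ^ 50) ^ 70 = 73 ^ 70 = 03
byte 3: (74 ^ e0) ^ 6f = 94 ^ 6f = fb

270b03fb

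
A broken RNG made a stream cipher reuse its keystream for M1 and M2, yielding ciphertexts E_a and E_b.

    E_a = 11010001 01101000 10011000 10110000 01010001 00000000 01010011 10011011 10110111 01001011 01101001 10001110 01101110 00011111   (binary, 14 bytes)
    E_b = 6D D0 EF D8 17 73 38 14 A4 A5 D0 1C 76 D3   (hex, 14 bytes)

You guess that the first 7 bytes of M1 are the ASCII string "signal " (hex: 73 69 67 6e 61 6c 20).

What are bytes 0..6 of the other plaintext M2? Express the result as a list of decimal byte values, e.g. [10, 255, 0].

First, E_a ⊕ E_b = (M1 ⊕ K) ⊕ (M2 ⊕ K) = M1 ⊕ M2, so the key drops out. Then M2 = (M1 ⊕ M2) ⊕ M1 over the first 7 bytes.
byte 0: (d1 ⊕ 6d) ⊕ 73 = bc ⊕ 73 = cf
byte 1: (68 ⊕ d0) ⊕ 69 = b8 ⊕ 69 = d1
byte 2: (98 ⊕ ef) ⊕ 67 = 77 ⊕ 67 = 10
byte 3: (b0 ⊕ d8) ⊕ 6e = 68 ⊕ 6e = 06
byte 4: (51 ⊕ 17) ⊕ 61 = 46 ⊕ 61 = 27
byte 5: (00 ⊕ 73) ⊕ 6c = 73 ⊕ 6c = 1f
byte 6: (53 ⊕ 38) ⊕ 20 = 6b ⊕ 20 = 4b

[207, 209, 16, 6, 39, 31, 75]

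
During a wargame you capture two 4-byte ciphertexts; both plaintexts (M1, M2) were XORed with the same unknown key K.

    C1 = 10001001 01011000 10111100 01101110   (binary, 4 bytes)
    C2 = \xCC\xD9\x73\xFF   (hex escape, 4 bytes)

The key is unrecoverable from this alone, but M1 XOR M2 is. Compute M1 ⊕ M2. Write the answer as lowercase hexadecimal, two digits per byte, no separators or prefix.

4581cf91

C1 ⊕ C2 = (M1 ⊕ K) ⊕ (M2 ⊕ K) = M1 ⊕ M2 — the shared key cancels under XOR.
byte 0: 89 ^ cc = 45
byte 1: 58 ^ d9 = 81
byte 2: bc ^ 73 = cf
byte 3: 6e ^ ff = 91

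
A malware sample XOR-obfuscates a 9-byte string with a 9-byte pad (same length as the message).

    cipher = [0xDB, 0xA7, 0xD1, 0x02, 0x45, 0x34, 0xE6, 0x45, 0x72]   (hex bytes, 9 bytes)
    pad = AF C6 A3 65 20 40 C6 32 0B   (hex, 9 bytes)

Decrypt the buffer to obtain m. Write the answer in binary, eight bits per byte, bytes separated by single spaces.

XOR is its own inverse, so applying the key byte-wise gives the result directly.
byte 0: db xor af = 74
byte 1: a7 xor c6 = 61
byte 2: d1 xor a3 = 72
byte 3: 02 xor 65 = 67
byte 4: 45 xor 20 = 65
byte 5: 34 xor 40 = 74
byte 6: e6 xor c6 = 20
byte 7: 45 xor 32 = 77
byte 8: 72 xor 0b = 79

01110100 01100001 01110010 01100111 01100101 01110100 00100000 01110111 01111001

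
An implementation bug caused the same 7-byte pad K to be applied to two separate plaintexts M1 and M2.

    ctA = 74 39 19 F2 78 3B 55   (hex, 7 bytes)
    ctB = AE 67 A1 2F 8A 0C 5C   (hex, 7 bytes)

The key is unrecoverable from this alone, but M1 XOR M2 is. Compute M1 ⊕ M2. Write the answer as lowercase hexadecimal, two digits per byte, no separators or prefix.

da5eb8ddf23709

ctA ⊕ ctB = (M1 ⊕ K) ⊕ (M2 ⊕ K) = M1 ⊕ M2 — the shared key cancels under XOR.
byte 0: 116 ^ 174 = 218
byte 1:  57 ^ 103 =  94
byte 2:  25 ^ 161 = 184
byte 3: 242 ^  47 = 221
byte 4: 120 ^ 138 = 242
byte 5:  59 ^  12 =  55
byte 6:  85 ^  92 =   9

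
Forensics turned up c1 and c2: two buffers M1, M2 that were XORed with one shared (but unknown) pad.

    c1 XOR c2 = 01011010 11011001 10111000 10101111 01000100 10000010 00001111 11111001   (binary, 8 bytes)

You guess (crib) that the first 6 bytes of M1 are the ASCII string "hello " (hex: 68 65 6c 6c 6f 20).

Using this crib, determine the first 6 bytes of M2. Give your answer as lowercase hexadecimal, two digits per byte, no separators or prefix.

32bcd4c32ba2

Since c1 ⊕ c2 = M1 ⊕ M2, XORing with the guessed M1 bytes yields the corresponding M2 bytes: M2 = (c1 ⊕ c2) ⊕ M1.
01011010 XOR 01101000 = 00110010
11011001 XOR 01100101 = 10111100
10111000 XOR 01101100 = 11010100
10101111 XOR 01101100 = 11000011
01000100 XOR 01101111 = 00101011
10000010 XOR 00100000 = 10100010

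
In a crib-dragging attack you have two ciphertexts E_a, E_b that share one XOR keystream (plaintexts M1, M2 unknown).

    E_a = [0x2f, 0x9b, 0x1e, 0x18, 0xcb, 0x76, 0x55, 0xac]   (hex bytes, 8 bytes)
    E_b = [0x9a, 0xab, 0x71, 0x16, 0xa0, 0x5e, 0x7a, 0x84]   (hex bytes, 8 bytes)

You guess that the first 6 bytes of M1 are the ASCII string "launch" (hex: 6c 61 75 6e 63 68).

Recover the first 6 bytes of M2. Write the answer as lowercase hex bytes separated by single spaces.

d9 51 1a 60 08 40

First, E_a ⊕ E_b = (M1 ⊕ K) ⊕ (M2 ⊕ K) = M1 ⊕ M2, so the key drops out. Then M2 = (M1 ⊕ M2) ⊕ M1 over the first 6 bytes.
byte 0: (2f xor 9a) xor 6c = b5 xor 6c = d9
byte 1: (9b xor ab) xor 61 = 30 xor 61 = 51
byte 2: (1e xor 71) xor 75 = 6f xor 75 = 1a
byte 3: (18 xor 16) xor 6e = 0e xor 6e = 60
byte 4: (cb xor a0) xor 63 = 6b xor 63 = 08
byte 5: (76 xor 5e) xor 68 = 28 xor 68 = 40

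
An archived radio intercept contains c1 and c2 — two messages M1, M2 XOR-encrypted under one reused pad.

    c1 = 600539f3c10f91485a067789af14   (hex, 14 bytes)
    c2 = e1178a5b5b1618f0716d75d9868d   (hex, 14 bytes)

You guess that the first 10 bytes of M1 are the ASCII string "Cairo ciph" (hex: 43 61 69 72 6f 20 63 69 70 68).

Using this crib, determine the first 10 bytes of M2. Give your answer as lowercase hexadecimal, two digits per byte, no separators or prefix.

First, c1 ⊕ c2 = (M1 ⊕ K) ⊕ (M2 ⊕ K) = M1 ⊕ M2, so the key drops out. Then M2 = (M1 ⊕ M2) ⊕ M1 over the first 10 bytes.
byte 0: (60 xor e1) xor 43 = 81 xor 43 = c2
byte 1: (05 xor 17) xor 61 = 12 xor 61 = 73
byte 2: (39 xor 8a) xor 69 = b3 xor 69 = da
byte 3: (f3 xor 5b) xor 72 = a8 xor 72 = da
byte 4: (c1 xor 5b) xor 6f = 9a xor 6f = f5
byte 5: (0f xor 16) xor 20 = 19 xor 20 = 39
byte 6: (91 xor 18) xor 63 = 89 xor 63 = ea
byte 7: (48 xor f0) xor 69 = b8 xor 69 = d1
byte 8: (5a xor 71) xor 70 = 2b xor 70 = 5b
byte 9: (06 xor 6d) xor 68 = 6b xor 68 = 03

c273dadaf539ead15b03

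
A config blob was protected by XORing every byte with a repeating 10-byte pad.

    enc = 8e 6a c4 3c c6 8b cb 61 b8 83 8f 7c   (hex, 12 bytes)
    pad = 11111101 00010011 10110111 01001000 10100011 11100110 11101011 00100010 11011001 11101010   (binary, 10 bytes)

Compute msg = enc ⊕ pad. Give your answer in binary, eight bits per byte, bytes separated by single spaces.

01110011 01111001 01110011 01110100 01100101 01101101 00100000 01000011 01100001 01101001 01110010 01101111

The 10-byte key repeats, so the effective keystream is fd 13 b7 48 a3 e6 eb 22 d9 ea fd 13.
byte 0: 142 ^ 253 = 115
byte 1: 106 ^  19 = 121
byte 2: 196 ^ 183 = 115
byte 3:  60 ^  72 = 116
byte 4: 198 ^ 163 = 101
byte 5: 139 ^ 230 = 109
byte 6: 203 ^ 235 =  32
byte 7:  97 ^  34 =  67
byte 8: 184 ^ 217 =  97
byte 9: 131 ^ 234 = 105
byte 10: 143 ^ 253 = 114
byte 11: 124 ^  19 = 111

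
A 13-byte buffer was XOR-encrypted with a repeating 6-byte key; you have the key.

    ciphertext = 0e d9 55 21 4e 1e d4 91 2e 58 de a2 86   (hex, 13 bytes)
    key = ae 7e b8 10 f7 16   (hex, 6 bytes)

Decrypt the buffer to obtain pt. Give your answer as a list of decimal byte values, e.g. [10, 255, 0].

The 6-byte key repeats, so the effective keystream is ae 7e b8 10 f7 16 ae 7e b8 10 f7 16 ae.
byte 0: 0e XOR ae = a0
byte 1: d9 XOR 7e = a7
byte 2: 55 XOR b8 = ed
byte 3: 21 XOR 10 = 31
byte 4: 4e XOR f7 = b9
byte 5: 1e XOR 16 = 08
byte 6: d4 XOR ae = 7a
byte 7: 91 XOR 7e = ef
byte 8: 2e XOR b8 = 96
byte 9: 58 XOR 10 = 48
byte 10: de XOR f7 = 29
byte 11: a2 XOR 16 = b4
byte 12: 86 XOR ae = 28

[160, 167, 237, 49, 185, 8, 122, 239, 150, 72, 41, 180, 40]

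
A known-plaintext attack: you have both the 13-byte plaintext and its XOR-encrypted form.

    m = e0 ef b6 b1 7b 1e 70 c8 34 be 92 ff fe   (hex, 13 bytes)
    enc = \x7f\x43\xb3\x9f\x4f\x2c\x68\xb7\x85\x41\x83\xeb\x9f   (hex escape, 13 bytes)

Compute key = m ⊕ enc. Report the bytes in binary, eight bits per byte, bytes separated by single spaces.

Since enc = m ⊕ key, XORing both sides with m gives key = m ⊕ enc.
byte 0: 224 xor 127 = 159
byte 1: 239 xor  67 = 172
byte 2: 182 xor 179 =   5
byte 3: 177 xor 159 =  46
byte 4: 123 xor  79 =  52
byte 5:  30 xor  44 =  50
byte 6: 112 xor 104 =  24
byte 7: 200 xor 183 = 127
byte 8:  52 xor 133 = 177
byte 9: 190 xor  65 = 255
byte 10: 146 xor 131 =  17
byte 11: 255 xor 235 =  20
byte 12: 254 xor 159 =  97

10011111 10101100 00000101 00101110 00110100 00110010 00011000 01111111 10110001 11111111 00010001 00010100 01100001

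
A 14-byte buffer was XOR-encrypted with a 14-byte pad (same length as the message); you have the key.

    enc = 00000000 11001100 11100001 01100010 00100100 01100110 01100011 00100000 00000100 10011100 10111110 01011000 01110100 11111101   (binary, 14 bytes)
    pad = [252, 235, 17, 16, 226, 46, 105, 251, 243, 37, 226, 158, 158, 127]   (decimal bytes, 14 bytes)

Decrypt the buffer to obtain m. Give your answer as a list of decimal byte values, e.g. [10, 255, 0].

XOR is its own inverse, so applying the key byte-wise gives the result directly.
  0 ^ 252 = 252
204 ^ 235 =  39
225 ^  17 = 240
 98 ^  16 = 114
 36 ^ 226 = 198
102 ^  46 =  72
 99 ^ 105 =  10
 32 ^ 251 = 219
  4 ^ 243 = 247
156 ^  37 = 185
190 ^ 226 =  92
 88 ^ 158 = 198
116 ^ 158 = 234
253 ^ 127 = 130

[252, 39, 240, 114, 198, 72, 10, 219, 247, 185, 92, 198, 234, 130]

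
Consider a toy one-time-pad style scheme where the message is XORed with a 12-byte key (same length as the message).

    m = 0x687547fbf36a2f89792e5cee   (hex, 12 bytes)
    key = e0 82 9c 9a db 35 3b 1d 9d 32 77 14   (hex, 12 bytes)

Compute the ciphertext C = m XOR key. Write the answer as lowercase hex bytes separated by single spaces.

88 f7 db 61 28 5f 14 94 e4 1c 2b fa

68 ^ e0 = 88
75 ^ 82 = f7
47 ^ 9c = db
fb ^ 9a = 61
f3 ^ db = 28
6a ^ 35 = 5f
2f ^ 3b = 14
89 ^ 1d = 94
79 ^ 9d = e4
2e ^ 32 = 1c
5c ^ 77 = 2b
ee ^ 14 = fa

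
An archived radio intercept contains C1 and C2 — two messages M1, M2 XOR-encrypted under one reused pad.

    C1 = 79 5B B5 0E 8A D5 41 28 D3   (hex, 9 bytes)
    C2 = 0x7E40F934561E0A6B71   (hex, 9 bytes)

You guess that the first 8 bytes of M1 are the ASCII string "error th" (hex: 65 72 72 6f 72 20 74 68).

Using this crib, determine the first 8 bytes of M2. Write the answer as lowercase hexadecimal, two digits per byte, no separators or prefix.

62693e55aeeb3f2b

First, C1 ⊕ C2 = (M1 ⊕ K) ⊕ (M2 ⊕ K) = M1 ⊕ M2, so the key drops out. Then M2 = (M1 ⊕ M2) ⊕ M1 over the first 8 bytes.
byte 0: (79 XOR 7e) XOR 65 = 07 XOR 65 = 62
byte 1: (5b XOR 40) XOR 72 = 1b XOR 72 = 69
byte 2: (b5 XOR f9) XOR 72 = 4c XOR 72 = 3e
byte 3: (0e XOR 34) XOR 6f = 3a XOR 6f = 55
byte 4: (8a XOR 56) XOR 72 = dc XOR 72 = ae
byte 5: (d5 XOR 1e) XOR 20 = cb XOR 20 = eb
byte 6: (41 XOR 0a) XOR 74 = 4b XOR 74 = 3f
byte 7: (28 XOR 6b) XOR 68 = 43 XOR 68 = 2b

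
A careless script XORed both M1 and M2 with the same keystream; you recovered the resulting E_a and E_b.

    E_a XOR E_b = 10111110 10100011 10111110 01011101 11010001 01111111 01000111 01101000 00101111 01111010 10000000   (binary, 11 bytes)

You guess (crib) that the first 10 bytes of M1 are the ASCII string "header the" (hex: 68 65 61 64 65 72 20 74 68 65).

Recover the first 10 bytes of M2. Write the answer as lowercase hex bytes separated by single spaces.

d6 c6 df 39 b4 0d 67 1c 47 1f

Since E_a ⊕ E_b = M1 ⊕ M2, XORing with the guessed M1 bytes yields the corresponding M2 bytes: M2 = (E_a ⊕ E_b) ⊕ M1.
be xor 68 = d6
a3 xor 65 = c6
be xor 61 = df
5d xor 64 = 39
d1 xor 65 = b4
7f xor 72 = 0d
47 xor 20 = 67
68 xor 74 = 1c
2f xor 68 = 47
7a xor 65 = 1f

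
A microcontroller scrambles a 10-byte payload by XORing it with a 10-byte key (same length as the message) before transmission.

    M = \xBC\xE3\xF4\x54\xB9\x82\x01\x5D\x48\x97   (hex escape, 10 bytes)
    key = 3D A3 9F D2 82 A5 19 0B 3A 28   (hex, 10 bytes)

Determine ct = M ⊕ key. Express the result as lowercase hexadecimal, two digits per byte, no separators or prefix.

81406b863b27185672bf

bc XOR 3d = 81
e3 XOR a3 = 40
f4 XOR 9f = 6b
54 XOR d2 = 86
b9 XOR 82 = 3b
82 XOR a5 = 27
01 XOR 19 = 18
5d XOR 0b = 56
48 XOR 3a = 72
97 XOR 28 = bf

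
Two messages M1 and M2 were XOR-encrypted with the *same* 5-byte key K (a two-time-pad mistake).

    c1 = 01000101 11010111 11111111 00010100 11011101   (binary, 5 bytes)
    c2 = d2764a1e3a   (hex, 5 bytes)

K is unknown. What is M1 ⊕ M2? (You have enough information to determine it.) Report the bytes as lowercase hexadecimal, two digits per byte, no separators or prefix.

c1 ⊕ c2 = (M1 ⊕ K) ⊕ (M2 ⊕ K) = M1 ⊕ M2 — the shared key cancels under XOR.
byte 0: 45 ⊕ d2 = 97
byte 1: d7 ⊕ 76 = a1
byte 2: ff ⊕ 4a = b5
byte 3: 14 ⊕ 1e = 0a
byte 4: dd ⊕ 3a = e7

97a1b50ae7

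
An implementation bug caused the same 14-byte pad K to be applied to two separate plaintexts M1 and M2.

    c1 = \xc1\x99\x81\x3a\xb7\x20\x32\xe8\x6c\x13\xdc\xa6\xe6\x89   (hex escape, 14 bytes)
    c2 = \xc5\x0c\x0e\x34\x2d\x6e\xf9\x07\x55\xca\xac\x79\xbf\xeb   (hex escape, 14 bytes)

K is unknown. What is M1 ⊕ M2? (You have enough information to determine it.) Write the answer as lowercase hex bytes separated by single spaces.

04 95 8f 0e 9a 4e cb ef 39 d9 70 df 59 62

c1 ⊕ c2 = (M1 ⊕ K) ⊕ (M2 ⊕ K) = M1 ⊕ M2 — the shared key cancels under XOR.
c1 xor c5 = 04
99 xor 0c = 95
81 xor 0e = 8f
3a xor 34 = 0e
b7 xor 2d = 9a
20 xor 6e = 4e
32 xor f9 = cb
e8 xor 07 = ef
6c xor 55 = 39
13 xor ca = d9
dc xor ac = 70
a6 xor 79 = df
e6 xor bf = 59
89 xor eb = 62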